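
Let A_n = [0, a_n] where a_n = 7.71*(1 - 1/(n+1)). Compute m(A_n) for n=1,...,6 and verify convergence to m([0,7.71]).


By continuity of measure from below: if A_n increases to A, then m(A_n) -> m(A).
Here A = [0, 7.71], so m(A) = 7.71
Step 1: a_1 = 7.71*(1 - 1/2) = 3.855, m(A_1) = 3.855
Step 2: a_2 = 7.71*(1 - 1/3) = 5.14, m(A_2) = 5.14
Step 3: a_3 = 7.71*(1 - 1/4) = 5.7825, m(A_3) = 5.7825
Step 4: a_4 = 7.71*(1 - 1/5) = 6.168, m(A_4) = 6.168
Step 5: a_5 = 7.71*(1 - 1/6) = 6.425, m(A_5) = 6.425
Step 6: a_6 = 7.71*(1 - 1/7) = 6.6086, m(A_6) = 6.6086
Limit: m(A_n) -> m([0,7.71]) = 7.71


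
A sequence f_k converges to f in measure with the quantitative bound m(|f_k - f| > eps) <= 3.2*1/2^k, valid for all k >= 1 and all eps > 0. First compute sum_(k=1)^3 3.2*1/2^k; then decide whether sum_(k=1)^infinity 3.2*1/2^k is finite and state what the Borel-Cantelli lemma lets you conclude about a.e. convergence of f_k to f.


Step 1: List the terms 3.2*1/2^k for k = 1 to 3:
  k=1: 1.6
  k=2: 0.8
  k=3: 0.4
Step 2: Partial sum = 1.6 + 0.8 + 0.4
     = 2.8
Step 3: The full series sum_(k>=1) 3.2*1/2^k converges (geometric series with ratio 1/2 < 1; a constant multiple of a convergent series converges).
Step 4: Fix eps > 0. Since sum_k m(|f_k - f| > eps) < infinity, the Borel-Cantelli lemma gives
        m(limsup_k {|f_k - f| > eps}) = 0, i.e. for a.e. x, |f_k(x) - f(x)| <= eps for all large k.
        Applying this with eps = 1/j for j = 1, 2, ... and intersecting the countably many full-measure sets,
        for a.e. x we get limsup_k |f_k(x) - f(x)| <= 1/j for every j, hence f_k -> f almost everywhere.
Conclusion: series converges; Borel-Cantelli yields f_k -> f a.e.


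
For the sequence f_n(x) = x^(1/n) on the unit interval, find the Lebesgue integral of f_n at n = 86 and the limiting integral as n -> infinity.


At n = 86: f_86(x) = x^(1/86).
Step 1: integral(x^(1/86), 0, 1) = [x^(1/86+1) / (1/86+1)] from 0 to 1
     = 1 / (1/86 + 1) = 1 / ((86+1)/86) = 86/(86+1)
     = 86/87 = 0.988506
Step 2: As n -> infinity, f_n(x) = x^(1/n) -> 1 for x in (0,1], and f_n is increasing in n.
By MCT, lim_n integral(f_n) = integral(lim_n f_n) = integral(1, 0, 1) = 1.
Step 3: Verify convergence: 86/87 = 0.988506 -> 1


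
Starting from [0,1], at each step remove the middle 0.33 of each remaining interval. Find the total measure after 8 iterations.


Step 1: At each step, fraction remaining = 1 - 0.33 = 0.67
Step 2: After 8 steps, measure = (0.67)^8
Result = 0.040607


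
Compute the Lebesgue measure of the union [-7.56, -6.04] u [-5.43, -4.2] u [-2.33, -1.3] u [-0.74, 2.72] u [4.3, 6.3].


For pairwise disjoint intervals, m(union) = sum of lengths.
= (-6.04 - -7.56) + (-4.2 - -5.43) + (-1.3 - -2.33) + (2.72 - -0.74) + (6.3 - 4.3)
= 1.52 + 1.23 + 1.03 + 3.46 + 2
= 9.24


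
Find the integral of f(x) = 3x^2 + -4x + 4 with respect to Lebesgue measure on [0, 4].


The Lebesgue integral of a Riemann-integrable function agrees with the Riemann integral.
Antiderivative F(x) = (3/3)x^3 + (-4/2)x^2 + 4x
F(4) = (3/3)*4^3 + (-4/2)*4^2 + 4*4
     = (3/3)*64 + (-4/2)*16 + 4*4
     = 64 + -32 + 16
     = 48
F(0) = 0.0
Integral = F(4) - F(0) = 48 - 0.0 = 48


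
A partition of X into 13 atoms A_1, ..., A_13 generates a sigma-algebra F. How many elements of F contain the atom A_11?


Each element of F is a union of some subset S of the 13 atoms.
The element contains A_11 iff A_11 is in S.
So we count subsets S of {A_1,...,A_13} with A_11 in S: choose freely among the other 12 atoms.
Count = 2^(13-1) = 2^12 = 4096.


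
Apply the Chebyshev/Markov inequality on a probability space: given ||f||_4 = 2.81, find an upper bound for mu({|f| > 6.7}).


Chebyshev/Markov inequality: mu(|f| > eps) <= (||f||_p / eps)^p
Step 1: ||f||_4 / eps = 2.81 / 6.7 = 0.419403
Step 2: Raise to power p = 4:
  (0.419403)^4 = 0.03094
Step 3: Therefore mu(|f| > 6.7) <= 0.03094


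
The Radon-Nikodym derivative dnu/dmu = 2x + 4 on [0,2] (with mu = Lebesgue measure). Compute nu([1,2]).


nu(A) = integral_A (dnu/dmu) dmu = integral_1^2 (2x + 4) dx
Step 1: Antiderivative F(x) = (2/2)x^2 + 4x
Step 2: F(2) = (2/2)*2^2 + 4*2 = 4 + 8 = 12
Step 3: F(1) = (2/2)*1^2 + 4*1 = 1 + 4 = 5
Step 4: nu([1,2]) = F(2) - F(1) = 12 - 5 = 7


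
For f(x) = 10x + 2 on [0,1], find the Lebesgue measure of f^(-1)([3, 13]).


f^(-1)([3, 13]) = {x : 3 <= 10x + 2 <= 13}
Solving: (3 - 2)/10 <= x <= (13 - 2)/10
= [0.1, 1.1]
Intersecting with [0,1]: [0.1, 1]
Measure = 1 - 0.1 = 0.9


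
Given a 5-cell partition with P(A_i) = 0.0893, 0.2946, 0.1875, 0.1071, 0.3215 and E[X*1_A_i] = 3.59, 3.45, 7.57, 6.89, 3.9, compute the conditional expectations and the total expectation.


For each cell A_i: E[X|A_i] = E[X*1_A_i] / P(A_i)
Step 1: E[X|A_1] = 3.59 / 0.0893 = 40.201568
Step 2: E[X|A_2] = 3.45 / 0.2946 = 11.710794
Step 3: E[X|A_3] = 7.57 / 0.1875 = 40.373333
Step 4: E[X|A_4] = 6.89 / 0.1071 = 64.3324
Step 5: E[X|A_5] = 3.9 / 0.3215 = 12.130638
Verification: E[X] = sum E[X*1_A_i] = 3.59 + 3.45 + 7.57 + 6.89 + 3.9 = 25.4


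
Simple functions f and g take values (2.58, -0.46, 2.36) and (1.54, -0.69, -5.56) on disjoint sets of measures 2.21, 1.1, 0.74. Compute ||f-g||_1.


Step 1: Compute differences f_i - g_i:
  2.58 - 1.54 = 1.04
  -0.46 - -0.69 = 0.23
  2.36 - -5.56 = 7.92
Step 2: Compute |diff|^1 * measure for each set:
  |1.04|^1 * 2.21 = 1.04 * 2.21 = 2.2984
  |0.23|^1 * 1.1 = 0.23 * 1.1 = 0.253
  |7.92|^1 * 0.74 = 7.92 * 0.74 = 5.8608
Step 3: Sum = 8.4122
Step 4: ||f-g||_1 = (8.4122)^(1/1) = 8.4122


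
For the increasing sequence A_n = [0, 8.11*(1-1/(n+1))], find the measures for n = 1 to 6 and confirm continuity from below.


By continuity of measure from below: if A_n increases to A, then m(A_n) -> m(A).
Here A = [0, 8.11], so m(A) = 8.11
Step 1: a_1 = 8.11*(1 - 1/2) = 4.055, m(A_1) = 4.055
Step 2: a_2 = 8.11*(1 - 1/3) = 5.4067, m(A_2) = 5.4067
Step 3: a_3 = 8.11*(1 - 1/4) = 6.0825, m(A_3) = 6.0825
Step 4: a_4 = 8.11*(1 - 1/5) = 6.488, m(A_4) = 6.488
Step 5: a_5 = 8.11*(1 - 1/6) = 6.7583, m(A_5) = 6.7583
Step 6: a_6 = 8.11*(1 - 1/7) = 6.9514, m(A_6) = 6.9514
Limit: m(A_n) -> m([0,8.11]) = 8.11


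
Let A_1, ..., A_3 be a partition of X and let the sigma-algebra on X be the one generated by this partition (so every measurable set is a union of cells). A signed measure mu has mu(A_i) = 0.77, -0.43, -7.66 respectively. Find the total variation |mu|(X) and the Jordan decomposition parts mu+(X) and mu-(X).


Step 1: Every measurable set is a union of atoms (the cells / points), so a Hahn decomposition is
  obtained by grouping atoms by sign: P = union of atoms with mu > 0, N = union of the remaining atoms.
  Atoms in P (indices): 1;  atoms in N (indices): 2, 3
  Positive values: 0.77
  Negative values: -0.43, -7.66
Step 2: mu+(X) = mu(P) = sum of positive atom values = 0.77
Step 3: mu-(X) = -mu(N) = sum of |negative atom values| = 8.09
Step 4: |mu|(X) = mu+(X) + mu-(X) = 0.77 + 8.09 = 8.86


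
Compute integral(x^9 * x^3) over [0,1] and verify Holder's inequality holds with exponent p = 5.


Step 1: Exact integral of f*g = integral(x^12, 0, 1) = 1/13
     = 0.076923
Step 2: Holder bound with p=5, q=1.25:
  ||f||_p = (integral x^45 dx)^(1/5) = (1/46)^(1/5) = 0.464995
  ||g||_q = (integral x^3.75 dx)^(1/1.25) = (1/4.75)^(1/1.25) = 0.287505
Step 3: Holder bound = ||f||_p * ||g||_q = 0.464995 * 0.287505 = 0.133688
Verification: 0.076923 <= 0.133688 (Holder holds)


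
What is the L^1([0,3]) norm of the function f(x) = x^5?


Step 1: ||f||_1 = (integral_0^3 |x^5|^1 dx)^(1/1)
     = (integral_0^3 x^5 dx)^(1/1)
Step 2: integral_0^3 x^5 dx = [x^6/(6)] from 0 to 3 = 3^6/6
     = 729/6 = 121.5
Step 3: ||f||_1 = (121.5)^(1/1) = 121.5


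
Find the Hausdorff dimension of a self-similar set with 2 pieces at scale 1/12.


For a self-similar set with N copies scaled by 1/r:
dim_H = log(N)/log(r) = log(2)/log(12)
= 0.693147/2.484907
= 0.278943


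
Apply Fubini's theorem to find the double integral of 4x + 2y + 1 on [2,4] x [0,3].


By Fubini, integrate in x first, then y.
Step 1: Fix y, integrate over x in [2,4]:
  integral(4x + 2y + 1, x=2..4)
  = 4*(4^2 - 2^2)/2 + (2y + 1)*(4 - 2)
  = 24 + (2y + 1)*2
  = 24 + 4y + 2
  = 26 + 4y
Step 2: Integrate over y in [0,3]:
  integral(26 + 4y, y=0..3)
  = 26*3 + 4*(3^2 - 0^2)/2
  = 78 + 18
  = 96


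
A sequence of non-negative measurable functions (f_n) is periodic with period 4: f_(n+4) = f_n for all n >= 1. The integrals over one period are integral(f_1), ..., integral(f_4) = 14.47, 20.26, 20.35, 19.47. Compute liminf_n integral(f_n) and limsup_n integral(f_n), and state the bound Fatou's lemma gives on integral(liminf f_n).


The sequence (integral(f_n)) is periodic with period 4, repeating the values 14.47, 20.26, 20.35, 19.47 indefinitely.
Step 1: For a periodic sequence, every tail (a_m, a_(m+1), ...) contains all 4 period values infinitely often.
Step 2: Hence inf of every tail = min of the period values = min(14.47, 20.26, 20.35, 19.47) = 14.47.
        liminf_n integral(f_n) = sup over m of (inf of tail from m) = 14.47.
Step 3: Similarly sup of every tail = max of the period values = 20.35.
        limsup_n integral(f_n) = 20.35.
Step 4: Fatou's lemma: integral(liminf_n f_n) <= liminf_n integral(f_n) = 14.47.
        So the integral of the pointwise liminf is at most 14.47.


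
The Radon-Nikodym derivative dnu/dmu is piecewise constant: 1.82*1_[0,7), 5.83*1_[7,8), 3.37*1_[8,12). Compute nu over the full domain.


Integrate each piece of the Radon-Nikodym derivative:
Step 1: integral_0^7 1.82 dx = 1.82*(7-0) = 1.82*7 = 12.74
Step 2: integral_7^8 5.83 dx = 5.83*(8-7) = 5.83*1 = 5.83
Step 3: integral_8^12 3.37 dx = 3.37*(12-8) = 3.37*4 = 13.48
Total: 12.74 + 5.83 + 13.48 = 32.05


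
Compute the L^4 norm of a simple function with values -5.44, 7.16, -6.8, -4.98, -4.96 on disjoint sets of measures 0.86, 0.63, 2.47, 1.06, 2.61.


Step 1: Compute |f_i|^4 for each value:
  |-5.44|^4 = 875.781161
  |7.16|^4 = 2628.161743
  |-6.8|^4 = 2138.1376
  |-4.98|^4 = 615.05984
  |-4.96|^4 = 605.238723
Step 2: Multiply by measures and sum:
  875.781161 * 0.86 = 753.171798
  2628.161743 * 0.63 = 1655.741898
  2138.1376 * 2.47 = 5281.199872
  615.05984 * 1.06 = 651.963431
  605.238723 * 2.61 = 1579.673066
Sum = 753.171798 + 1655.741898 + 5281.199872 + 651.963431 + 1579.673066 = 9921.750065
Step 3: Take the p-th root:
||f||_4 = (9921.750065)^(1/4) = 9.98038


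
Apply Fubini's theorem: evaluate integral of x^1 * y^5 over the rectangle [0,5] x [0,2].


By Fubini's theorem, the double integral factors as a product of single integrals:
Step 1: integral_0^5 x^1 dx = [x^2/2] from 0 to 5
     = 5^2/2 = 12.5
Step 2: integral_0^2 y^5 dy = [y^6/6] from 0 to 2
     = 2^6/6 = 10.666667
Step 3: Double integral = 12.5 * 10.666667 = 133.333333


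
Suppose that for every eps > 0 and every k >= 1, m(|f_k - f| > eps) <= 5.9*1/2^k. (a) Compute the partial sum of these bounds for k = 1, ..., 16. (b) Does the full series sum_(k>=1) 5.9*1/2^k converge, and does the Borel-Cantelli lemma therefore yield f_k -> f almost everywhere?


Step 1: List the terms 5.9*1/2^k for k = 1 to 16:
  k=1: 2.95
  k=2: 1.475
  k=3: 0.7375
  k=4: 0.36875
  k=5: 0.184375
  k=6: 0.092188
  k=7: 0.046094
  k=8: 0.023047
  k=9: 0.011523
  k=10: 0.005762
  k=11: 0.002881
  k=12: 0.00144
  k=13: 7.202148e-04
  k=14: 3.601074e-04
  k=15: 1.800537e-04
  k=16: 9.002686e-05
Step 2: Partial sum = 2.95 + 1.475 + 0.7375 + 0.36875 + 0.184375 + 0.092188 + 0.046094 + 0.023047 + 0.011523 + 0.005762 + 0.002881 + 0.00144 + 7.202148e-04 + 3.601074e-04 + 1.800537e-04 + 9.002686e-05
     = 5.89991
Step 3: The full series sum_(k>=1) 5.9*1/2^k converges (geometric series with ratio 1/2 < 1; a constant multiple of a convergent series converges).
Step 4: Fix eps > 0. Since sum_k m(|f_k - f| > eps) < infinity, the Borel-Cantelli lemma gives
        m(limsup_k {|f_k - f| > eps}) = 0, i.e. for a.e. x, |f_k(x) - f(x)| <= eps for all large k.
        Applying this with eps = 1/j for j = 1, 2, ... and intersecting the countably many full-measure sets,
        for a.e. x we get limsup_k |f_k(x) - f(x)| <= 1/j for every j, hence f_k -> f almost everywhere.
Conclusion: series converges; Borel-Cantelli yields f_k -> f a.e.


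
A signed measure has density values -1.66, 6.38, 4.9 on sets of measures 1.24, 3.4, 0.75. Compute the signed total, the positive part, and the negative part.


Step 1: Compute signed measure on each set:
  Set 1: -1.66 * 1.24 = -2.0584
  Set 2: 6.38 * 3.4 = 21.692
  Set 3: 4.9 * 0.75 = 3.675
Step 2: Total signed measure = (-2.0584) + (21.692) + (3.675)
     = 23.3086
Step 3: Positive part mu+(X) = sum of positive contributions = 25.367
Step 4: Negative part mu-(X) = |sum of negative contributions| = 2.0584


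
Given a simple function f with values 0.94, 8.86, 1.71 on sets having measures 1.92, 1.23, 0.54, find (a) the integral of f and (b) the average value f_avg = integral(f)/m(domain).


Step 1: Integral = sum(value_i * measure_i)
= 0.94*1.92 + 8.86*1.23 + 1.71*0.54
= 1.8048 + 10.8978 + 0.9234
= 13.626
Step 2: Total measure of domain = 1.92 + 1.23 + 0.54 = 3.69
Step 3: Average value = 13.626 / 3.69 = 3.692683


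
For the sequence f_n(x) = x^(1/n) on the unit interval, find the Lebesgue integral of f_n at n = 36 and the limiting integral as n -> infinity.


At n = 36: f_36(x) = x^(1/36).
Step 1: integral(x^(1/36), 0, 1) = [x^(1/36+1) / (1/36+1)] from 0 to 1
     = 1 / (1/36 + 1) = 1 / ((36+1)/36) = 36/(36+1)
     = 36/37 = 0.972973
Step 2: As n -> infinity, f_n(x) = x^(1/n) -> 1 for x in (0,1], and f_n is increasing in n.
By MCT, lim_n integral(f_n) = integral(lim_n f_n) = integral(1, 0, 1) = 1.
Step 3: Verify convergence: 36/37 = 0.972973 -> 1


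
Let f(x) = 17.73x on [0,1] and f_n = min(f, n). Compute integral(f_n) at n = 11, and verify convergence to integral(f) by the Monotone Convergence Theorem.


f(x) = 17.73x on [0,1]; f_n(x) = min(17.73x, n). At n = 11:
Step 1: f(x) reaches 11 at x = 11/17.73 = 0.620417
Step 2: integral(f_11) = integral(17.73x, 0, 0.620417) + integral(11, 0.620417, 1)
       = 17.73*0.620417^2/2 + 11*(1 - 0.620417)
       = 3.412296 + 4.175409
       = 7.587704
Step 3: As n -> infinity, f_n increases to f, so by MCT integral(f_n) -> integral(f) = 17.73/2 = 8.865.
Convergence: integral(f_11) = 7.587704 -> 8.865 as n -> infinity


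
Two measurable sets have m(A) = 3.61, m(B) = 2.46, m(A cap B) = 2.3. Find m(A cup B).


By inclusion-exclusion: m(A u B) = m(A) + m(B) - m(A n B)
= 3.61 + 2.46 - 2.3
= 3.77


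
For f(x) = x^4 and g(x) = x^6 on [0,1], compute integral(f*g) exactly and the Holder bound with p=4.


Step 1: Exact integral of f*g = integral(x^10, 0, 1) = 1/11
     = 0.090909
Step 2: Holder bound with p=4, q=1.333333:
  ||f||_p = (integral x^16 dx)^(1/4) = (1/17)^(1/4) = 0.492479
  ||g||_q = (integral x^8 dx)^(1/1.333333) = (1/9)^(1/1.333333) = 0.19245
Step 3: Holder bound = ||f||_p * ||g||_q = 0.492479 * 0.19245 = 0.094778
Verification: 0.090909 <= 0.094778 (Holder holds)


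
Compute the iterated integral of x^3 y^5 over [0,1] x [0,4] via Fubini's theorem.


By Fubini's theorem, the double integral factors as a product of single integrals:
Step 1: integral_0^1 x^3 dx = [x^4/4] from 0 to 1
     = 1^4/4 = 0.25
Step 2: integral_0^4 y^5 dy = [y^6/6] from 0 to 4
     = 4^6/6 = 682.666667
Step 3: Double integral = 0.25 * 682.666667 = 170.666667


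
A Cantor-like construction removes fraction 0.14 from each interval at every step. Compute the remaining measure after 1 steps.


Step 1: At each step, fraction remaining = 1 - 0.14 = 0.86
Step 2: After 1 steps, measure = (0.86)^1
Step 3: Computing the power step by step:
  After step 1: 0.86
Result = 0.86


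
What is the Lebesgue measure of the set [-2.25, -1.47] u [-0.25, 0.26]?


For pairwise disjoint intervals, m(union) = sum of lengths.
= (-1.47 - -2.25) + (0.26 - -0.25)
= 0.78 + 0.51
= 1.29


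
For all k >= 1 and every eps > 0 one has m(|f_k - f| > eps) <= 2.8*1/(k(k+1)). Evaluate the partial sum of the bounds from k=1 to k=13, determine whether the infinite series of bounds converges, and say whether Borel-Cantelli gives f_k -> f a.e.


Step 1: List the terms 2.8*1/(k(k+1)) for k = 1 to 13:
  k=1: 1.4
  k=2: 0.466667
  k=3: 0.233333
  k=4: 0.14
  k=5: 0.093333
  k=6: 0.066667
  k=7: 0.05
  k=8: 0.038889
  k=9: 0.031111
  k=10: 0.025455
  k=11: 0.021212
  k=12: 0.017949
  k=13: 0.015385
Step 2: Partial sum = 1.4 + 0.466667 + 0.233333 + 0.14 + 0.093333 + 0.066667 + 0.05 + 0.038889 + 0.031111 + 0.025455 + 0.021212 + 0.017949 + 0.015385
     = 2.6
Step 3: The full series sum_(k>=1) 2.8*1/(k(k+1)) converges (telescoping series sum 1/(k(k+1)) = 1; a constant multiple of a convergent series converges).
Step 4: Fix eps > 0. Since sum_k m(|f_k - f| > eps) < infinity, the Borel-Cantelli lemma gives
        m(limsup_k {|f_k - f| > eps}) = 0, i.e. for a.e. x, |f_k(x) - f(x)| <= eps for all large k.
        Applying this with eps = 1/j for j = 1, 2, ... and intersecting the countably many full-measure sets,
        for a.e. x we get limsup_k |f_k(x) - f(x)| <= 1/j for every j, hence f_k -> f almost everywhere.
Conclusion: series converges; Borel-Cantelli yields f_k -> f a.e.


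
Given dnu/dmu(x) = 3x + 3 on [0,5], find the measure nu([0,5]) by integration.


nu(A) = integral_A (dnu/dmu) dmu = integral_0^5 (3x + 3) dx
Step 1: Antiderivative F(x) = (3/2)x^2 + 3x
Step 2: F(5) = (3/2)*5^2 + 3*5 = 37.5 + 15 = 52.5
Step 3: F(0) = (3/2)*0^2 + 3*0 = 0.0 + 0 = 0.0
Step 4: nu([0,5]) = F(5) - F(0) = 52.5 - 0.0 = 52.5


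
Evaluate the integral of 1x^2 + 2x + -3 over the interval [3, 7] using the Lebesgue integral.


The Lebesgue integral of a Riemann-integrable function agrees with the Riemann integral.
Antiderivative F(x) = (1/3)x^3 + (2/2)x^2 + -3x
F(7) = (1/3)*7^3 + (2/2)*7^2 + -3*7
     = (1/3)*343 + (2/2)*49 + -3*7
     = 114.333333 + 49 + -21
     = 142.333333
F(3) = 9
Integral = F(7) - F(3) = 142.333333 - 9 = 133.333333


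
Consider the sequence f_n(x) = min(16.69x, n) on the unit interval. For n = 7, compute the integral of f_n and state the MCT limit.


f(x) = 16.69x on [0,1]; f_n(x) = min(16.69x, n). At n = 7:
Step 1: f(x) reaches 7 at x = 7/16.69 = 0.419413
Step 2: integral(f_7) = integral(16.69x, 0, 0.419413) + integral(7, 0.419413, 1)
       = 16.69*0.419413^2/2 + 7*(1 - 0.419413)
       = 1.467945 + 4.06411
       = 5.532055
Step 3: As n -> infinity, f_n increases to f, so by MCT integral(f_n) -> integral(f) = 16.69/2 = 8.345.
Convergence: integral(f_7) = 5.532055 -> 8.345 as n -> infinity


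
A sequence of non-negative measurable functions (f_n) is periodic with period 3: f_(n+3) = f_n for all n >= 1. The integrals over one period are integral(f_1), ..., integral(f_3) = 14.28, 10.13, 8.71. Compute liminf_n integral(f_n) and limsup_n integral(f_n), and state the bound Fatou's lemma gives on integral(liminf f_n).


The sequence (integral(f_n)) is periodic with period 3, repeating the values 14.28, 10.13, 8.71 indefinitely.
Step 1: For a periodic sequence, every tail (a_m, a_(m+1), ...) contains all 3 period values infinitely often.
Step 2: Hence inf of every tail = min of the period values = min(14.28, 10.13, 8.71) = 8.71.
        liminf_n integral(f_n) = sup over m of (inf of tail from m) = 8.71.
Step 3: Similarly sup of every tail = max of the period values = 14.28.
        limsup_n integral(f_n) = 14.28.
Step 4: Fatou's lemma: integral(liminf_n f_n) <= liminf_n integral(f_n) = 8.71.
        So the integral of the pointwise liminf is at most 8.71.


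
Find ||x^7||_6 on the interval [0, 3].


Step 1: ||f||_6 = (integral_0^3 |x^7|^6 dx)^(1/6)
     = (integral_0^3 x^42 dx)^(1/6)
Step 2: integral_0^3 x^42 dx = [x^43/(43)] from 0 to 3 = 3^43/43
     = 328256967394537077627/43 = 7.633883e+18
Step 3: ||f||_6 = (7.633883e+18)^(1/6) = 1403.2151


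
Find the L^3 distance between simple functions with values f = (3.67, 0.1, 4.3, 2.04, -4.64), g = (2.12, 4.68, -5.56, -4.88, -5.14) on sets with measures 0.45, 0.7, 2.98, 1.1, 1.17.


Step 1: Compute differences f_i - g_i:
  3.67 - 2.12 = 1.55
  0.1 - 4.68 = -4.58
  4.3 - -5.56 = 9.86
  2.04 - -4.88 = 6.92
  -4.64 - -5.14 = 0.5
Step 2: Compute |diff|^3 * measure for each set:
  |1.55|^3 * 0.45 = 3.723875 * 0.45 = 1.675744
  |-4.58|^3 * 0.7 = 96.071912 * 0.7 = 67.250338
  |9.86|^3 * 2.98 = 958.585256 * 2.98 = 2856.584063
  |6.92|^3 * 1.1 = 331.373888 * 1.1 = 364.511277
  |0.5|^3 * 1.17 = 0.125 * 1.17 = 0.14625
Step 3: Sum = 3290.167672
Step 4: ||f-g||_3 = (3290.167672)^(1/3) = 14.873255


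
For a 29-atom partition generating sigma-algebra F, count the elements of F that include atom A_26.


Each element of F is a union of some subset S of the 29 atoms.
The element contains A_26 iff A_26 is in S.
So we count subsets S of {A_1,...,A_29} with A_26 in S: choose freely among the other 28 atoms.
Count = 2^(29-1) = 2^28 = 268435456.


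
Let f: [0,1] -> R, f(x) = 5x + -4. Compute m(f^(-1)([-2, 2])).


f^(-1)([-2, 2]) = {x : -2 <= 5x + -4 <= 2}
Solving: (-2 - -4)/5 <= x <= (2 - -4)/5
= [0.4, 1.2]
Intersecting with [0,1]: [0.4, 1]
Measure = 1 - 0.4 = 0.6


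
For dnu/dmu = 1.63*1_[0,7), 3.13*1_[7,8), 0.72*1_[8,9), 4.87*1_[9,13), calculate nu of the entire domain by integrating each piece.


Integrate each piece of the Radon-Nikodym derivative:
Step 1: integral_0^7 1.63 dx = 1.63*(7-0) = 1.63*7 = 11.41
Step 2: integral_7^8 3.13 dx = 3.13*(8-7) = 3.13*1 = 3.13
Step 3: integral_8^9 0.72 dx = 0.72*(9-8) = 0.72*1 = 0.72
Step 4: integral_9^13 4.87 dx = 4.87*(13-9) = 4.87*4 = 19.48
Total: 11.41 + 3.13 + 0.72 + 19.48 = 34.74


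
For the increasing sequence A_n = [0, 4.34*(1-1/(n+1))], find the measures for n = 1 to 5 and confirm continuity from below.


By continuity of measure from below: if A_n increases to A, then m(A_n) -> m(A).
Here A = [0, 4.34], so m(A) = 4.34
Step 1: a_1 = 4.34*(1 - 1/2) = 2.17, m(A_1) = 2.17
Step 2: a_2 = 4.34*(1 - 1/3) = 2.8933, m(A_2) = 2.8933
Step 3: a_3 = 4.34*(1 - 1/4) = 3.255, m(A_3) = 3.255
Step 4: a_4 = 4.34*(1 - 1/5) = 3.472, m(A_4) = 3.472
Step 5: a_5 = 4.34*(1 - 1/6) = 3.6167, m(A_5) = 3.6167
Limit: m(A_n) -> m([0,4.34]) = 4.34


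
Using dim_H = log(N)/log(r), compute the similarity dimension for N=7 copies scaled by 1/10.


For a self-similar set with N copies scaled by 1/r:
dim_H = log(N)/log(r) = log(7)/log(10)
= 1.94591/2.302585
= 0.845098


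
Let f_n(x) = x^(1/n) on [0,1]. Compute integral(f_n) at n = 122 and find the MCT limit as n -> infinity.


At n = 122: f_122(x) = x^(1/122).
Step 1: integral(x^(1/122), 0, 1) = [x^(1/122+1) / (1/122+1)] from 0 to 1
     = 1 / (1/122 + 1) = 1 / ((122+1)/122) = 122/(122+1)
     = 122/123 = 0.99187
Step 2: As n -> infinity, f_n(x) = x^(1/n) -> 1 for x in (0,1], and f_n is increasing in n.
By MCT, lim_n integral(f_n) = integral(lim_n f_n) = integral(1, 0, 1) = 1.
Step 3: Verify convergence: 122/123 = 0.99187 -> 1


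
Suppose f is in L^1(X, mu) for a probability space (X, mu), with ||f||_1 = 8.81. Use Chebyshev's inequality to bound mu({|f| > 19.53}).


Chebyshev/Markov inequality: mu(|f| > eps) <= (||f||_p / eps)^p
Step 1: ||f||_1 / eps = 8.81 / 19.53 = 0.451101
Step 2: Raise to power p = 1:
  (0.451101)^1 = 0.451101
Step 3: Therefore mu(|f| > 19.53) <= 0.451101


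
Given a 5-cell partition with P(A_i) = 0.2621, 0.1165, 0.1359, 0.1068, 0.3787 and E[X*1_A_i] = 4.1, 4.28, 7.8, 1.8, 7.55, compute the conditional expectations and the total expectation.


For each cell A_i: E[X|A_i] = E[X*1_A_i] / P(A_i)
Step 1: E[X|A_1] = 4.1 / 0.2621 = 15.642884
Step 2: E[X|A_2] = 4.28 / 0.1165 = 36.738197
Step 3: E[X|A_3] = 7.8 / 0.1359 = 57.395143
Step 4: E[X|A_4] = 1.8 / 0.1068 = 16.853933
Step 5: E[X|A_5] = 7.55 / 0.3787 = 19.936625
Verification: E[X] = sum E[X*1_A_i] = 4.1 + 4.28 + 7.8 + 1.8 + 7.55 = 25.53


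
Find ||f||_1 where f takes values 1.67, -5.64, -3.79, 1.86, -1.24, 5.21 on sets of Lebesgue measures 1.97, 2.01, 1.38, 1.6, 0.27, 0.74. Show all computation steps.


Step 1: Compute |f_i|^1 for each value:
  |1.67|^1 = 1.67
  |-5.64|^1 = 5.64
  |-3.79|^1 = 3.79
  |1.86|^1 = 1.86
  |-1.24|^1 = 1.24
  |5.21|^1 = 5.21
Step 2: Multiply by measures and sum:
  1.67 * 1.97 = 3.2899
  5.64 * 2.01 = 11.3364
  3.79 * 1.38 = 5.2302
  1.86 * 1.6 = 2.976
  1.24 * 0.27 = 0.3348
  5.21 * 0.74 = 3.8554
Sum = 3.2899 + 11.3364 + 5.2302 + 2.976 + 0.3348 + 3.8554 = 27.0227
Step 3: Take the p-th root:
||f||_1 = (27.0227)^(1/1) = 27.0227


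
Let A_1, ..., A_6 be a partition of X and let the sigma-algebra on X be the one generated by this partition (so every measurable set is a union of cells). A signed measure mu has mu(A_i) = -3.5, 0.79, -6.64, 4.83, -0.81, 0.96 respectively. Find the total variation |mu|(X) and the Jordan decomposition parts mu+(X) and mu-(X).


Step 1: Every measurable set is a union of atoms (the cells / points), so a Hahn decomposition is
  obtained by grouping atoms by sign: P = union of atoms with mu > 0, N = union of the remaining atoms.
  Atoms in P (indices): 2, 4, 6;  atoms in N (indices): 1, 3, 5
  Positive values: 0.79, 4.83, 0.96
  Negative values: -3.5, -6.64, -0.81
Step 2: mu+(X) = mu(P) = sum of positive atom values = 6.58
Step 3: mu-(X) = -mu(N) = sum of |negative atom values| = 10.95
Step 4: |mu|(X) = mu+(X) + mu-(X) = 6.58 + 10.95 = 17.53


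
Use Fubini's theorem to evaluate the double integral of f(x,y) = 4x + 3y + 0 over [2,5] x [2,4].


By Fubini, integrate in x first, then y.
Step 1: Fix y, integrate over x in [2,5]:
  integral(4x + 3y + 0, x=2..5)
  = 4*(5^2 - 2^2)/2 + (3y + 0)*(5 - 2)
  = 42 + (3y + 0)*3
  = 42 + 9y + 0
  = 42 + 9y
Step 2: Integrate over y in [2,4]:
  integral(42 + 9y, y=2..4)
  = 42*2 + 9*(4^2 - 2^2)/2
  = 84 + 54
  = 138


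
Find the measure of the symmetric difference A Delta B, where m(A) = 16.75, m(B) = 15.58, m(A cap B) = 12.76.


m(A Delta B) = m(A) + m(B) - 2*m(A n B)
= 16.75 + 15.58 - 2*12.76
= 16.75 + 15.58 - 25.52
= 6.81


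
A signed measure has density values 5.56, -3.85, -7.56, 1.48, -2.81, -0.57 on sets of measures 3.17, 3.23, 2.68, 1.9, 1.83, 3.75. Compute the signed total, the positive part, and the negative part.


Step 1: Compute signed measure on each set:
  Set 1: 5.56 * 3.17 = 17.6252
  Set 2: -3.85 * 3.23 = -12.4355
  Set 3: -7.56 * 2.68 = -20.2608
  Set 4: 1.48 * 1.9 = 2.812
  Set 5: -2.81 * 1.83 = -5.1423
  Set 6: -0.57 * 3.75 = -2.1375
Step 2: Total signed measure = (17.6252) + (-12.4355) + (-20.2608) + (2.812) + (-5.1423) + (-2.1375)
     = -19.5389
Step 3: Positive part mu+(X) = sum of positive contributions = 20.4372
Step 4: Negative part mu-(X) = |sum of negative contributions| = 39.9761


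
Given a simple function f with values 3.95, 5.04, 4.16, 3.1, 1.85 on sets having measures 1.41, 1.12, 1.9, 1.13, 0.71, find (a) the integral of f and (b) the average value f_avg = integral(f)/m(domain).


Step 1: Integral = sum(value_i * measure_i)
= 3.95*1.41 + 5.04*1.12 + 4.16*1.9 + 3.1*1.13 + 1.85*0.71
= 5.5695 + 5.6448 + 7.904 + 3.503 + 1.3135
= 23.9348
Step 2: Total measure of domain = 1.41 + 1.12 + 1.9 + 1.13 + 0.71 = 6.27
Step 3: Average value = 23.9348 / 6.27 = 3.817352


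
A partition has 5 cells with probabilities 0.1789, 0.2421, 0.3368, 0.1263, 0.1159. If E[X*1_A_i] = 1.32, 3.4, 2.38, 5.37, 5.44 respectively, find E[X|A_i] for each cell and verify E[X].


For each cell A_i: E[X|A_i] = E[X*1_A_i] / P(A_i)
Step 1: E[X|A_1] = 1.32 / 0.1789 = 7.378424
Step 2: E[X|A_2] = 3.4 / 0.2421 = 14.043784
Step 3: E[X|A_3] = 2.38 / 0.3368 = 7.066508
Step 4: E[X|A_4] = 5.37 / 0.1263 = 42.517815
Step 5: E[X|A_5] = 5.44 / 0.1159 = 46.937015
Verification: E[X] = sum E[X*1_A_i] = 1.32 + 3.4 + 2.38 + 5.37 + 5.44 = 17.91


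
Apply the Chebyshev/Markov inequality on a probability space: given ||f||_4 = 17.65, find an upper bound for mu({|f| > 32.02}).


Chebyshev/Markov inequality: mu(|f| > eps) <= (||f||_p / eps)^p
Step 1: ||f||_4 / eps = 17.65 / 32.02 = 0.551218
Step 2: Raise to power p = 4:
  (0.551218)^4 = 0.09232
Step 3: Therefore mu(|f| > 32.02) <= 0.09232


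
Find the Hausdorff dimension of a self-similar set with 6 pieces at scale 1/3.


For a self-similar set with N copies scaled by 1/r:
dim_H = log(N)/log(r) = log(6)/log(3)
= 1.791759/1.098612
= 1.63093


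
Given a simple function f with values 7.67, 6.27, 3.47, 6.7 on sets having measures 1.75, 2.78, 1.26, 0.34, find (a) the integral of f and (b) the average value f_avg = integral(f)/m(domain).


Step 1: Integral = sum(value_i * measure_i)
= 7.67*1.75 + 6.27*2.78 + 3.47*1.26 + 6.7*0.34
= 13.4225 + 17.4306 + 4.3722 + 2.278
= 37.5033
Step 2: Total measure of domain = 1.75 + 2.78 + 1.26 + 0.34 = 6.13
Step 3: Average value = 37.5033 / 6.13 = 6.117993


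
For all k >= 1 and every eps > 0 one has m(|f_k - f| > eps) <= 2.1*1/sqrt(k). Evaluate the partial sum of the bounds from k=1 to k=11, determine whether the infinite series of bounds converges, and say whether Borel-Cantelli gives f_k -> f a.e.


Step 1: List the terms 2.1*1/sqrt(k) for k = 1 to 11:
  k=1: 2.1
  k=2: 1.484924
  k=3: 1.212436
  k=4: 1.05
  k=5: 0.939149
  k=6: 0.857321
  k=7: 0.793725
  k=8: 0.742462
  k=9: 0.7
  k=10: 0.664078
  k=11: 0.633174
Step 2: Partial sum = 2.1 + 1.484924 + 1.212436 + 1.05 + 0.939149 + 0.857321 + 0.793725 + 0.742462 + 0.7 + 0.664078 + 0.633174
     = 11.177269
Step 3: The full series sum_(k>=1) 2.1*1/sqrt(k) diverges (p-series with p = 1/2 <= 1; a nonzero constant multiple of a divergent series diverges).
Step 4: The (first) Borel-Cantelli lemma requires a summable sequence of measures, so it does not apply here;
        from this bound alone no conclusion about a.e. convergence can be drawn (convergence in measure still
        gives an a.e.-convergent subsequence, but not a.e. convergence of the whole sequence).
Conclusion: series diverges; Borel-Cantelli is inconclusive about a.e. convergence of f_k.


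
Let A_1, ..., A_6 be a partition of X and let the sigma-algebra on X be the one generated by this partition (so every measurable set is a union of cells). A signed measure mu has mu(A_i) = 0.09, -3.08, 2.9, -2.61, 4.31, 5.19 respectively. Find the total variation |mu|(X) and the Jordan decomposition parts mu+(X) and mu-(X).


Step 1: Every measurable set is a union of atoms (the cells / points), so a Hahn decomposition is
  obtained by grouping atoms by sign: P = union of atoms with mu > 0, N = union of the remaining atoms.
  Atoms in P (indices): 1, 3, 5, 6;  atoms in N (indices): 2, 4
  Positive values: 0.09, 2.9, 4.31, 5.19
  Negative values: -3.08, -2.61
Step 2: mu+(X) = mu(P) = sum of positive atom values = 12.49
Step 3: mu-(X) = -mu(N) = sum of |negative atom values| = 5.69
Step 4: |mu|(X) = mu+(X) + mu-(X) = 12.49 + 5.69 = 18.18


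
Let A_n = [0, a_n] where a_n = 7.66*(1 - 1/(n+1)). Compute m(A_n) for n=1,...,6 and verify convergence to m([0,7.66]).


By continuity of measure from below: if A_n increases to A, then m(A_n) -> m(A).
Here A = [0, 7.66], so m(A) = 7.66
Step 1: a_1 = 7.66*(1 - 1/2) = 3.83, m(A_1) = 3.83
Step 2: a_2 = 7.66*(1 - 1/3) = 5.1067, m(A_2) = 5.1067
Step 3: a_3 = 7.66*(1 - 1/4) = 5.745, m(A_3) = 5.745
Step 4: a_4 = 7.66*(1 - 1/5) = 6.128, m(A_4) = 6.128
Step 5: a_5 = 7.66*(1 - 1/6) = 6.3833, m(A_5) = 6.3833
Step 6: a_6 = 7.66*(1 - 1/7) = 6.5657, m(A_6) = 6.5657
Limit: m(A_n) -> m([0,7.66]) = 7.66


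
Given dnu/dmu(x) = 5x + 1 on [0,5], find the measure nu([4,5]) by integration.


nu(A) = integral_A (dnu/dmu) dmu = integral_4^5 (5x + 1) dx
Step 1: Antiderivative F(x) = (5/2)x^2 + 1x
Step 2: F(5) = (5/2)*5^2 + 1*5 = 62.5 + 5 = 67.5
Step 3: F(4) = (5/2)*4^2 + 1*4 = 40 + 4 = 44
Step 4: nu([4,5]) = F(5) - F(4) = 67.5 - 44 = 23.5


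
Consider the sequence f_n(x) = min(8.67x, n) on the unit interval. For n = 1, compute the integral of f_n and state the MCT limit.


f(x) = 8.67x on [0,1]; f_n(x) = min(8.67x, n). At n = 1:
Step 1: f(x) reaches 1 at x = 1/8.67 = 0.11534
Step 2: integral(f_1) = integral(8.67x, 0, 0.11534) + integral(1, 0.11534, 1)
       = 8.67*0.11534^2/2 + 1*(1 - 0.11534)
       = 0.05767 + 0.88466
       = 0.94233
Step 3: As n -> infinity, f_n increases to f, so by MCT integral(f_n) -> integral(f) = 8.67/2 = 4.335.
Convergence: integral(f_1) = 0.94233 -> 4.335 as n -> infinity


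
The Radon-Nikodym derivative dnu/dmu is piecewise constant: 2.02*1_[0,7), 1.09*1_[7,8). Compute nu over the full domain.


Integrate each piece of the Radon-Nikodym derivative:
Step 1: integral_0^7 2.02 dx = 2.02*(7-0) = 2.02*7 = 14.14
Step 2: integral_7^8 1.09 dx = 1.09*(8-7) = 1.09*1 = 1.09
Total: 14.14 + 1.09 = 15.23


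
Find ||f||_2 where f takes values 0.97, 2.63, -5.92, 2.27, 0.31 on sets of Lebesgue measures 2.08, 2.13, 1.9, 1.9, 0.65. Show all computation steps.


Step 1: Compute |f_i|^2 for each value:
  |0.97|^2 = 0.9409
  |2.63|^2 = 6.9169
  |-5.92|^2 = 35.0464
  |2.27|^2 = 5.1529
  |0.31|^2 = 0.0961
Step 2: Multiply by measures and sum:
  0.9409 * 2.08 = 1.957072
  6.9169 * 2.13 = 14.732997
  35.0464 * 1.9 = 66.58816
  5.1529 * 1.9 = 9.79051
  0.0961 * 0.65 = 0.062465
Sum = 1.957072 + 14.732997 + 66.58816 + 9.79051 + 0.062465 = 93.131204
Step 3: Take the p-th root:
||f||_2 = (93.131204)^(1/2) = 9.650451


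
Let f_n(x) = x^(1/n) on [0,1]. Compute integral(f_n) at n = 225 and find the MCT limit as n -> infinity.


At n = 225: f_225(x) = x^(1/225).
Step 1: integral(x^(1/225), 0, 1) = [x^(1/225+1) / (1/225+1)] from 0 to 1
     = 1 / (1/225 + 1) = 1 / ((225+1)/225) = 225/(225+1)
     = 225/226 = 0.995575
Step 2: As n -> infinity, f_n(x) = x^(1/n) -> 1 for x in (0,1], and f_n is increasing in n.
By MCT, lim_n integral(f_n) = integral(lim_n f_n) = integral(1, 0, 1) = 1.
Step 3: Verify convergence: 225/226 = 0.995575 -> 1


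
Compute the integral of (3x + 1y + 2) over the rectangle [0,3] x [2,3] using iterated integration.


By Fubini, integrate in x first, then y.
Step 1: Fix y, integrate over x in [0,3]:
  integral(3x + 1y + 2, x=0..3)
  = 3*(3^2 - 0^2)/2 + (1y + 2)*(3 - 0)
  = 13.5 + (1y + 2)*3
  = 13.5 + 3y + 6
  = 19.5 + 3y
Step 2: Integrate over y in [2,3]:
  integral(19.5 + 3y, y=2..3)
  = 19.5*1 + 3*(3^2 - 2^2)/2
  = 19.5 + 7.5
  = 27


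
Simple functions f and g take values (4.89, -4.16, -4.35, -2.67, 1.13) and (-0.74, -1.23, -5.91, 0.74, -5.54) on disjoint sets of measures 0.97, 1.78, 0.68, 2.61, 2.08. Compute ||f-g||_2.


Step 1: Compute differences f_i - g_i:
  4.89 - -0.74 = 5.63
  -4.16 - -1.23 = -2.93
  -4.35 - -5.91 = 1.56
  -2.67 - 0.74 = -3.41
  1.13 - -5.54 = 6.67
Step 2: Compute |diff|^2 * measure for each set:
  |5.63|^2 * 0.97 = 31.6969 * 0.97 = 30.745993
  |-2.93|^2 * 1.78 = 8.5849 * 1.78 = 15.281122
  |1.56|^2 * 0.68 = 2.4336 * 0.68 = 1.654848
  |-3.41|^2 * 2.61 = 11.6281 * 2.61 = 30.349341
  |6.67|^2 * 2.08 = 44.4889 * 2.08 = 92.536912
Step 3: Sum = 170.568216
Step 4: ||f-g||_2 = (170.568216)^(1/2) = 13.060177


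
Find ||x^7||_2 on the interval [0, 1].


Step 1: ||f||_2 = (integral_0^1 |x^7|^2 dx)^(1/2)
     = (integral_0^1 x^14 dx)^(1/2)
Step 2: integral_0^1 x^14 dx = [x^15/(15)] from 0 to 1 = 1^15/15
     = 1/15 = 0.066667
Step 3: ||f||_2 = (0.066667)^(1/2) = 0.258199


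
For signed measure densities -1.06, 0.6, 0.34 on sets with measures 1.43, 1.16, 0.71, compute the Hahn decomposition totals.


Step 1: Compute signed measure on each set:
  Set 1: -1.06 * 1.43 = -1.5158
  Set 2: 0.6 * 1.16 = 0.696
  Set 3: 0.34 * 0.71 = 0.2414
Step 2: Total signed measure = (-1.5158) + (0.696) + (0.2414)
     = -0.5784
Step 3: Positive part mu+(X) = sum of positive contributions = 0.9374
Step 4: Negative part mu-(X) = |sum of negative contributions| = 1.5158


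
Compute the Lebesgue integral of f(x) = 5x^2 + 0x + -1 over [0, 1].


The Lebesgue integral of a Riemann-integrable function agrees with the Riemann integral.
Antiderivative F(x) = (5/3)x^3 + (0/2)x^2 + -1x
F(1) = (5/3)*1^3 + (0/2)*1^2 + -1*1
     = (5/3)*1 + (0/2)*1 + -1*1
     = 1.666667 + 0.0 + -1
     = 0.666667
F(0) = 0.0
Integral = F(1) - F(0) = 0.666667 - 0.0 = 0.666667


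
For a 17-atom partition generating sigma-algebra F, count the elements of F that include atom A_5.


Each element of F is a union of some subset S of the 17 atoms.
The element contains A_5 iff A_5 is in S.
So we count subsets S of {A_1,...,A_17} with A_5 in S: choose freely among the other 16 atoms.
Count = 2^(17-1) = 2^16 = 65536.


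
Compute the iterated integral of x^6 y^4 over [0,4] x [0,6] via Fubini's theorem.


By Fubini's theorem, the double integral factors as a product of single integrals:
Step 1: integral_0^4 x^6 dx = [x^7/7] from 0 to 4
     = 4^7/7 = 2340.571429
Step 2: integral_0^6 y^4 dy = [y^5/5] from 0 to 6
     = 6^5/5 = 1555.2
Step 3: Double integral = 2340.571429 * 1555.2 = 3.640057e+06


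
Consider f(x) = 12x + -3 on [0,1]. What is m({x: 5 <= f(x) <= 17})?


f^(-1)([5, 17]) = {x : 5 <= 12x + -3 <= 17}
Solving: (5 - -3)/12 <= x <= (17 - -3)/12
= [0.666667, 1.666667]
Intersecting with [0,1]: [0.666667, 1]
Measure = 1 - 0.666667 = 0.333333


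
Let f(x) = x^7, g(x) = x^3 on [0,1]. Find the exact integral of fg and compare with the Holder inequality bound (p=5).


Step 1: Exact integral of f*g = integral(x^10, 0, 1) = 1/11
     = 0.090909
Step 2: Holder bound with p=5, q=1.25:
  ||f||_p = (integral x^35 dx)^(1/5) = (1/36)^(1/5) = 0.488359
  ||g||_q = (integral x^3.75 dx)^(1/1.25) = (1/4.75)^(1/1.25) = 0.287505
Step 3: Holder bound = ||f||_p * ||g||_q = 0.488359 * 0.287505 = 0.140406
Verification: 0.090909 <= 0.140406 (Holder holds)


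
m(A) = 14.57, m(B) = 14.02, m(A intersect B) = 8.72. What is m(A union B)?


By inclusion-exclusion: m(A u B) = m(A) + m(B) - m(A n B)
= 14.57 + 14.02 - 8.72
= 19.87


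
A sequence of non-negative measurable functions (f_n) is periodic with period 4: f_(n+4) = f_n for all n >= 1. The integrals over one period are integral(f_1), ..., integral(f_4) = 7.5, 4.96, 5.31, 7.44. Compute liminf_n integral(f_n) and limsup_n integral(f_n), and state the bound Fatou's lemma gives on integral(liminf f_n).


The sequence (integral(f_n)) is periodic with period 4, repeating the values 7.5, 4.96, 5.31, 7.44 indefinitely.
Step 1: For a periodic sequence, every tail (a_m, a_(m+1), ...) contains all 4 period values infinitely often.
Step 2: Hence inf of every tail = min of the period values = min(7.5, 4.96, 5.31, 7.44) = 4.96.
        liminf_n integral(f_n) = sup over m of (inf of tail from m) = 4.96.
Step 3: Similarly sup of every tail = max of the period values = 7.5.
        limsup_n integral(f_n) = 7.5.
Step 4: Fatou's lemma: integral(liminf_n f_n) <= liminf_n integral(f_n) = 4.96.
        So the integral of the pointwise liminf is at most 4.96.


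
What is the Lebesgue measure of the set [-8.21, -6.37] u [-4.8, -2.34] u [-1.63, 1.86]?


For pairwise disjoint intervals, m(union) = sum of lengths.
= (-6.37 - -8.21) + (-2.34 - -4.8) + (1.86 - -1.63)
= 1.84 + 2.46 + 3.49
= 7.79


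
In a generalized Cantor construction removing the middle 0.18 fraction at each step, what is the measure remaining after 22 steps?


Step 1: At each step, fraction remaining = 1 - 0.18 = 0.82
Step 2: After 22 steps, measure = (0.82)^22
Result = 0.012703


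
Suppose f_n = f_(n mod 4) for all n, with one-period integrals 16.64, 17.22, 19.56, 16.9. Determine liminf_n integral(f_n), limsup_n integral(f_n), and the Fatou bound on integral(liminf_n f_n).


The sequence (integral(f_n)) is periodic with period 4, repeating the values 16.64, 17.22, 19.56, 16.9 indefinitely.
Step 1: For a periodic sequence, every tail (a_m, a_(m+1), ...) contains all 4 period values infinitely often.
Step 2: Hence inf of every tail = min of the period values = min(16.64, 17.22, 19.56, 16.9) = 16.64.
        liminf_n integral(f_n) = sup over m of (inf of tail from m) = 16.64.
Step 3: Similarly sup of every tail = max of the period values = 19.56.
        limsup_n integral(f_n) = 19.56.
Step 4: Fatou's lemma: integral(liminf_n f_n) <= liminf_n integral(f_n) = 16.64.
        So the integral of the pointwise liminf is at most 16.64.


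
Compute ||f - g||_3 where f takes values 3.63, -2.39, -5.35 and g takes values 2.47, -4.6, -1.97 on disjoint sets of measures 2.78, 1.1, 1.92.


Step 1: Compute differences f_i - g_i:
  3.63 - 2.47 = 1.16
  -2.39 - -4.6 = 2.21
  -5.35 - -1.97 = -3.38
Step 2: Compute |diff|^3 * measure for each set:
  |1.16|^3 * 2.78 = 1.560896 * 2.78 = 4.339291
  |2.21|^3 * 1.1 = 10.793861 * 1.1 = 11.873247
  |-3.38|^3 * 1.92 = 38.614472 * 1.92 = 74.139786
Step 3: Sum = 90.352324
Step 4: ||f-g||_3 = (90.352324)^(1/3) = 4.487245
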